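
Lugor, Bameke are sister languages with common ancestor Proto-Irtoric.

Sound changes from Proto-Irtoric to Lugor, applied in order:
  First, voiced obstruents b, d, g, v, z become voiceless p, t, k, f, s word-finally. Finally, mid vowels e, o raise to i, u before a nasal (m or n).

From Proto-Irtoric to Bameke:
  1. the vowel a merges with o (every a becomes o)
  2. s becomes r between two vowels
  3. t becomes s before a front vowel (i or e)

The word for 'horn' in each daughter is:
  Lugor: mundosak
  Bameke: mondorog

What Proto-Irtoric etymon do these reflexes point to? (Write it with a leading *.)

*mondosag

Position 6: Lugor has s, Bameke has r. Taking the neighbouring segments as reconstructed: Lugor s can only go back to *s; Bameke r could go back to *s or *r — the one source consistent with every daughter is *s.
Position 7: Lugor has a, Bameke has o. Lugor preserves a here (none of its changes turn any other segment into a), so the proto-segment is *a.
Continuing position by position gives *mondosag; check it forward:
Lugor: *mondosag
  mondosag → mondosak   [final devoicing]
  mondosak → mundosak   [pre-nasal raising]
  giving Lugor mundosak.
Bameke: *mondosag > mondosog > mondorog  (by vowel merger, rhotacism)
Only *mondosag yields all of Lugor mundosak, Bameke mondorog.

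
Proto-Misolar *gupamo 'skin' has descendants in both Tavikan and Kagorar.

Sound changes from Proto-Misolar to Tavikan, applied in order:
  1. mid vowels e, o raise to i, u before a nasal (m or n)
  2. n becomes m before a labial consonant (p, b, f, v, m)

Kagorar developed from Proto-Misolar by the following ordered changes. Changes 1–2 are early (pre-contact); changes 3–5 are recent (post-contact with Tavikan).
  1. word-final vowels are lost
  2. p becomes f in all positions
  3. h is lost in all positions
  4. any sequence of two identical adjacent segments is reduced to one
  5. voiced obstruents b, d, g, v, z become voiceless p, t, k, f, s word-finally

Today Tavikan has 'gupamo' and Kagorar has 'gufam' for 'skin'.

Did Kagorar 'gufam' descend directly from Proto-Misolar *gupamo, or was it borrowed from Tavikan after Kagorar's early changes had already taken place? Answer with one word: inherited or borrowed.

If inherited, *gupamo would pass through all of Kagorar's changes:
Kagorar: start from *gupamo.
  rule 1 (apocope): gupamo → gupam
  rule 2 (unconditioned shift): gupam → gufam
  rule 3: no change — gufam
  rule 4: no change — gufam
  rule 5: no change — gufam
  ⇒ Kagorar gufam
If borrowed from Tavikan 'gupamo' after the early changes, it would undergo only the recent ones:
  rule 3 (h-loss): no change (gupamo)
  rule 4 (degemination): no change (gupamo)
  rule 5 (final devoicing): no change (gupamo)
  ⇒ as a loan: gupamo
Kagorar 'gufam' matches the inherited outcome exactly, so it is an inherited cognate, not a loan.

inherited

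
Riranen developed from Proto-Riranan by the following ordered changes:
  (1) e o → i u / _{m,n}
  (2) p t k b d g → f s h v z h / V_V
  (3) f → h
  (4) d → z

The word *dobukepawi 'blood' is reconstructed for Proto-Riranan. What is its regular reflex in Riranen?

zovuhehawi

Riranen: *dobukepawi > dovuhefawi > dovuhehawi > zovuhehawi  (by intervocalic lenition, unconditioned shift, unconditioned shift)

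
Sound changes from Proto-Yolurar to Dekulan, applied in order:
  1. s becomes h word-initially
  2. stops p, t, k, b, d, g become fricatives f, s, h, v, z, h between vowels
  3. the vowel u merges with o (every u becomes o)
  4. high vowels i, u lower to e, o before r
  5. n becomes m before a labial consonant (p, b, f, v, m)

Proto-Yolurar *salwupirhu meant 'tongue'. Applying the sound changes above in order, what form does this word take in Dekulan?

halwoferho

Dekulan: *salwupirhu > halwupirhu > halwufirhu > halwofirho > halwoferho  (by debuccalisation, intervocalic lenition, vowel merger, pre-rhotic lowering)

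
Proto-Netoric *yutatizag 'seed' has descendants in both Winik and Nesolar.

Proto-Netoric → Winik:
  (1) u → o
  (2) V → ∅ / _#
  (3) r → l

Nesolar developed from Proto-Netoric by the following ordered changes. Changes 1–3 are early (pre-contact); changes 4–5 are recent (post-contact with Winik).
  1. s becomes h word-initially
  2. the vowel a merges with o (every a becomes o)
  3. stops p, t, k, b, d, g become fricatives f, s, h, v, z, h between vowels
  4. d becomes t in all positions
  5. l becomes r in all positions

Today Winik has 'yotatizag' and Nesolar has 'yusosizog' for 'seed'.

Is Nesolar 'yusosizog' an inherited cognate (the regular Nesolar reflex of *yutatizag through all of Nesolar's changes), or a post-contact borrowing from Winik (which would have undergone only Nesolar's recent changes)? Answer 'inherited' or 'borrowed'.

If inherited, *yutatizag would pass through all of Nesolar's changes:
Nesolar: start from *yutatizag.
  rule 1: no change — yutatizag
  rule 2 (vowel merger): yutatizag → yutotizog
  rule 3 (intervocalic lenition): yutotizog → yusosizog
  rule 4: no change — yusosizog
  rule 5: no change — yusosizog
  ⇒ Nesolar yusosizog
If borrowed from Winik 'yotatizag' after the early changes, it would undergo only the recent ones:
  rule 4 (unconditioned shift): no change (yotatizag)
  rule 5 (unconditioned shift): no change (yotatizag)
  ⇒ as a loan: yotatizag
Nesolar 'yusosizog' matches the inherited outcome exactly, so it is an inherited cognate, not a loan.

inherited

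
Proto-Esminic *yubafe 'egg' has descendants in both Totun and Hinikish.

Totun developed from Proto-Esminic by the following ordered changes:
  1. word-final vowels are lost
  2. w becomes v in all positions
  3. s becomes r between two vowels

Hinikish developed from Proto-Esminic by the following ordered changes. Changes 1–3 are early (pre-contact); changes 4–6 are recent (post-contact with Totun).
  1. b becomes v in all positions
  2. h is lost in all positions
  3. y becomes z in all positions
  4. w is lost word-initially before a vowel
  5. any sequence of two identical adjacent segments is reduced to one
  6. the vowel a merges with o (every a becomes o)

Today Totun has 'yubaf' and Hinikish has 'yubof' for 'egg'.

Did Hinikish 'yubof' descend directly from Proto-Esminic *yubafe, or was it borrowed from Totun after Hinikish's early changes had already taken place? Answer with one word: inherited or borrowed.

borrowed

If inherited, *yubafe would pass through all of Hinikish's changes:
Hinikish: start from *yubafe.
  rule 1 (unconditioned shift): yubafe → yuvafe
  rule 2: no change — yuvafe
  rule 3 (unconditioned shift): yuvafe → zuvafe
  rule 4: no change — zuvafe
  rule 5: no change — zuvafe
  rule 6 (vowel merger): zuvafe → zuvofe
  ⇒ Hinikish zuvofe
If borrowed from Totun 'yubaf' after the early changes, it would undergo only the recent ones:
  rule 4 (glide loss): no change (yubaf)
  rule 5 (degemination): no change (yubaf)
  rule 6 (vowel merger): yubaf → yubof
  ⇒ as a loan: yubof
Hinikish 'yubof' matches the loan outcome 'yubof', not the inherited 'zuvofe' — it skipped the early Hinikish changes, so it was borrowed from Totun.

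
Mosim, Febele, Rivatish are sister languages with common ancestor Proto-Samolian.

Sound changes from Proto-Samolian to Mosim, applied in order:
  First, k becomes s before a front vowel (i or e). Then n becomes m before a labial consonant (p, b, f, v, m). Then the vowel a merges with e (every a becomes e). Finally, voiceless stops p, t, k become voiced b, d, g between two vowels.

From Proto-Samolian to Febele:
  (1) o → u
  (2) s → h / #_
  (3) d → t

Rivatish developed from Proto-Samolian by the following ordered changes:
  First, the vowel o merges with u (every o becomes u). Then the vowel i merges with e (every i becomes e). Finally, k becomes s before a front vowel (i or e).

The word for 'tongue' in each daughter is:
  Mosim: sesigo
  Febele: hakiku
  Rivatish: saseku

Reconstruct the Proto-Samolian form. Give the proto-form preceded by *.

*sakiko

Position 1: Mosim has s, Febele has h, Rivatish has s. Taking the neighbouring segments as reconstructed: Mosim s can only go back to *s; Febele h could go back to *s or *h; Rivatish s can only go back to *s — the one source consistent with every daughter is *s.
Position 6: Mosim has o, Febele has u, Rivatish has u. Mosim preserves o here (none of its changes turn any other segment into o), so the proto-segment is *o.
Position 3: Mosim has s, Febele has k, Rivatish has s. Febele preserves k here (none of its changes turn any other segment into k), so the proto-segment is *k.
This points to *sakiko. Verify forward in each daughter:
Mosim: *sakiko > sasiko > sesiko > sesigo  (by palatalisation, vowel merger, intervocalic voicing)
Febele: *sakiko
  sakiko → sakiku   [vowel merger]
  sakiku → hakiku   [debuccalisation]
  hakiku (rule 3 does not apply)
  giving Febele hakiku.
Rivatish: start from *sakiko.
  rule 1 (vowel merger): sakiko → sakiku
  rule 2 (vowel merger): sakiku → sakeku
  rule 3 (palatalisation): sakeku → saseku
  ⇒ Rivatish saseku
Only *sakiko yields all of Mosim sesigo, Febele hakiku, Rivatish saseku.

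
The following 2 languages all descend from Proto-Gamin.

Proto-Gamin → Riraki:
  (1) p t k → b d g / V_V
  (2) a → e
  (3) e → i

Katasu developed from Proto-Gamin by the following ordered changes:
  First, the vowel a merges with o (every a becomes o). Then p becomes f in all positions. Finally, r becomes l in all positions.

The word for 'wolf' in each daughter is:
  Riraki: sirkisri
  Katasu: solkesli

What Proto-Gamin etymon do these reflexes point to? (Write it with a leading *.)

*sarkesri

Position 2: Riraki has i, Katasu has o. Taking the neighbouring segments as reconstructed: Riraki i could go back to *a or *e or *i; Katasu o could go back to *a or *o — the one source consistent with every daughter is *a.
Position 5: Riraki has i, Katasu has e. Katasu preserves e here (none of its changes turn any other segment into e), so the proto-segment is *e.
Continuing position by position gives *sarkesri; check it forward:
Riraki: *sarkesri
  sarkesri (rule 1 does not apply)
  sarkesri → serkesri   [vowel merger]
  serkesri → sirkisri   [vowel merger]
  giving Riraki sirkisri.
Katasu: *sarkesri
  sarkesri → sorkesri   [vowel merger]
  sorkesri (rule 2 does not apply)
  sorkesri → solkesli   [unconditioned shift]
  giving Katasu solkesli.
Only *sarkesri yields all of Riraki sirkisri, Katasu solkesli.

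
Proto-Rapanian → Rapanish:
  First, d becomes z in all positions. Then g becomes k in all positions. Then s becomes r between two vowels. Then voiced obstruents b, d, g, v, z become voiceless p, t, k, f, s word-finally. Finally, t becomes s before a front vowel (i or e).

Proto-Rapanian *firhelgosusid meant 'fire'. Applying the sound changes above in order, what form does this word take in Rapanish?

Rapanish: start from *firhelgosusid.
  rule 1 (unconditioned shift): firhelgosusid → firhelgosusiz
  rule 2 (unconditioned shift): firhelgosusiz → firhelkosusiz
  rule 3 (rhotacism): firhelkosusiz → firhelkoruriz
  rule 4 (final devoicing): firhelkoruriz → firhelkoruris
  rule 5: no change — firhelkoruris
  ⇒ Rapanish firhelkoruris

firhelkoruris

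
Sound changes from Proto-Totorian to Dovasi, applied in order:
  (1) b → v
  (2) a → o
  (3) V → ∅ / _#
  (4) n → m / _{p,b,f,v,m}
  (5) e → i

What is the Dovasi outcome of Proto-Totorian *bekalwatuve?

vikolwotuv

Dovasi: *bekalwatuve > vekalwatuve > vekolwotuve > vekolwotuv > vikolwotuv  (by unconditioned shift, vowel merger, apocope, vowel merger)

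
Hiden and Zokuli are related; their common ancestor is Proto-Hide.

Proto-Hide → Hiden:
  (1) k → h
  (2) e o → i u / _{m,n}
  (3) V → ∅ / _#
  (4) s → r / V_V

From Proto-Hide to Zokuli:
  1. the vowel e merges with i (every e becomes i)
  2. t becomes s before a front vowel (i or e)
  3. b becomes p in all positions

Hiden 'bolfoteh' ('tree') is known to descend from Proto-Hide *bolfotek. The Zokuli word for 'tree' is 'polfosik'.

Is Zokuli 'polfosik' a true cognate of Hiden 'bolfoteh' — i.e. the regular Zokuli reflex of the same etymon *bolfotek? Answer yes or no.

yes

Derive the expected Zokuli reflex of *bolfotek:
Zokuli: start from *bolfotek.
  rule 1 (vowel merger): bolfotek → bolfotik
  rule 2 (palatalisation): bolfotik → bolfosik
  rule 3 (unconditioned shift): bolfosik → polfosik
  ⇒ Zokuli polfosik
Zokuli 'polfosik' matches the regular reflex exactly, so the pair is cognate.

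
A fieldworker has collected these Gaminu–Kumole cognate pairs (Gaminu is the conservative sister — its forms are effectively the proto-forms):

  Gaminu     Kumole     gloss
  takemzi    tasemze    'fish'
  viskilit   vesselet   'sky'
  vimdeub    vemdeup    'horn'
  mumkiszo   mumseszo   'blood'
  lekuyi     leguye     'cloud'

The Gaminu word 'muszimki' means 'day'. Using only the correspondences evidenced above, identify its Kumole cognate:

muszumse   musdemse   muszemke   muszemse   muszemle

vimdeub ~ vemdeup — Gaminu i corresponds to Kumole e after a consonant, before a nasal.
viskilit ~ vesselet, mumkiszo ~ mumseszo — Gaminu k corresponds to Kumole s after a consonant, before a front vowel.
takemzi ~ tasemze, lekuyi ~ leguye — Gaminu i corresponds to Kumole e word-finally.
Applying these to Gaminu 'muszimki':
  muszimki → muszemki   (i→e after a consonant, before a nasal)
  muszemki → muszemsi   (k→s after a consonant, before a front vowel)
  muszemsi → muszemse   (i→e word-finally)
So the Kumole cognate is 'muszemse'.

muszemse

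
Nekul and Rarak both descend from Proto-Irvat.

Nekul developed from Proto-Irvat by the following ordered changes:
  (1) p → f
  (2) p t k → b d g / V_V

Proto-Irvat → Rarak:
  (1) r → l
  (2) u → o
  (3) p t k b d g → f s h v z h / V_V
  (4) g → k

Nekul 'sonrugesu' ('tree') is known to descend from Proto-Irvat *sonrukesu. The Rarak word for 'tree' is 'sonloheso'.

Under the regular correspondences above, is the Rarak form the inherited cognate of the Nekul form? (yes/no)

Derive the expected Rarak reflex of *sonrukesu:
Rarak: start from *sonrukesu.
  rule 1 (unconditioned shift): sonrukesu → sonlukesu
  rule 2 (vowel merger): sonlukesu → sonlokeso
  rule 3 (intervocalic lenition): sonlokeso → sonloheso
  rule 4: no change — sonloheso
  ⇒ Rarak sonloheso
Rarak 'sonloheso' matches the regular reflex exactly, so the pair is cognate.

yes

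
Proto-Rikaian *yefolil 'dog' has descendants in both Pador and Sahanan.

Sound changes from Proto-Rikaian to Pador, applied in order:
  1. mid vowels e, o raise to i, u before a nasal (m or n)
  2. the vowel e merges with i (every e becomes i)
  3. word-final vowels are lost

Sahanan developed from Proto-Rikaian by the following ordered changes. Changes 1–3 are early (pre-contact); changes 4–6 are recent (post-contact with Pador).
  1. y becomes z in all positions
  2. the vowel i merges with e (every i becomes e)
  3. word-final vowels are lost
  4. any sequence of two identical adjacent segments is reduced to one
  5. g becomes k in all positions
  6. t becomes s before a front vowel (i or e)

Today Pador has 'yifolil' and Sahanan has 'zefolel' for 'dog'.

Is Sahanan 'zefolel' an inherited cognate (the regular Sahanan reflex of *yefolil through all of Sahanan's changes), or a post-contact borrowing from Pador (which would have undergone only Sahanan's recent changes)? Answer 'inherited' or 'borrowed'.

inherited

If inherited, *yefolil would pass through all of Sahanan's changes:
Sahanan: start from *yefolil.
  rule 1 (unconditioned shift): yefolil → zefolil
  rule 2 (vowel merger): zefolil → zefolel
  rule 3: no change — zefolel
  rule 4: no change — zefolel
  rule 5: no change — zefolel
  rule 6: no change — zefolel
  ⇒ Sahanan zefolel
If borrowed from Pador 'yifolil' after the early changes, it would undergo only the recent ones:
  rule 4 (degemination): no change (yifolil)
  rule 5 (unconditioned shift): no change (yifolil)
  rule 6 (palatalisation): no change (yifolil)
  ⇒ as a loan: yifolil
Sahanan 'zefolel' matches the inherited outcome exactly, so it is an inherited cognate, not a loan.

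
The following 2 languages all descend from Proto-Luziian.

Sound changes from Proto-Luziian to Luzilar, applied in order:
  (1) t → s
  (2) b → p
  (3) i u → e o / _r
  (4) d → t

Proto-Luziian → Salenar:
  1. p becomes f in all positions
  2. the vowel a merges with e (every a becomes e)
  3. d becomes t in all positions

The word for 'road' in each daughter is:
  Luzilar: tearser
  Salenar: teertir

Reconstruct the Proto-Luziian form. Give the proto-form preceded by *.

Position 6: Luzilar has e, Salenar has i. Salenar preserves i here (none of its changes turn any other segment into i), so the proto-segment is *i.
Position 5: Luzilar has s, Salenar has t. Taking the neighbouring segments as reconstructed: Luzilar s could go back to *t or *s; Salenar t could go back to *t or *d — the one source consistent with every daughter is *t.
This points to *deartir. Verify forward in each daughter:
Luzilar: *deartir > dearsir > dearser > tearser  (by unconditioned shift, pre-rhotic lowering, unconditioned shift)
Salenar: *deartir
  deartir (rule 1 does not apply)
  deartir → deertir   [vowel merger]
  deertir → teertir   [unconditioned shift]
  giving Salenar teertir.
No other proto-form is consistent with every reflex, so the reconstruction is *deartir.

*deartir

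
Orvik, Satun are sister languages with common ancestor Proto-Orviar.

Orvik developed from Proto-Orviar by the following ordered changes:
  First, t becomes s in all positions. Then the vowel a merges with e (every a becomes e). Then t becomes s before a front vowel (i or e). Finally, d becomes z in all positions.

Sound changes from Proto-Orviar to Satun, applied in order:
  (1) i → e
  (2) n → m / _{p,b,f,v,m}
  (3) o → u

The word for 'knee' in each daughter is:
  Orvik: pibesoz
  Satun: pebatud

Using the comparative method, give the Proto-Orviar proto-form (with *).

*pibatod

Position 4: Orvik has e, Satun has a. Satun preserves a here (none of its changes turn any other segment into a), so the proto-segment is *a.
Position 2: Orvik has i, Satun has e. Orvik preserves i here (none of its changes turn any other segment into i), so the proto-segment is *i.
Position 7: Orvik has z, Satun has d. Satun preserves d here (none of its changes turn any other segment into d), so the proto-segment is *d.
Continuing position by position gives *pibatod; check it forward:
Orvik: start from *pibatod.
  rule 1 (unconditioned shift): pibatod → pibasod
  rule 2 (vowel merger): pibasod → pibesod
  rule 3: no change — pibesod
  rule 4 (unconditioned shift): pibesod → pibesoz
  ⇒ Orvik pibesoz
Satun: start from *pibatod.
  rule 1 (vowel merger): pibatod → pebatod
  rule 2: no change — pebatod
  rule 3 (vowel merger): pebatod → pebatud
  ⇒ Satun pebatud
No other proto-form is consistent with every reflex, so the reconstruction is *pibatod.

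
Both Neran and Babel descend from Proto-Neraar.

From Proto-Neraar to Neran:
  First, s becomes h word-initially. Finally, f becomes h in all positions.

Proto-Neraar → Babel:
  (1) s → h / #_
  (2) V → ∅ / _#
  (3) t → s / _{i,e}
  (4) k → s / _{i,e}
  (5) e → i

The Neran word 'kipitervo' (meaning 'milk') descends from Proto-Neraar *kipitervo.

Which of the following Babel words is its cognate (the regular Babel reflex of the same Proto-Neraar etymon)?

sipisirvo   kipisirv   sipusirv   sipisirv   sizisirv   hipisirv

sipisirv

Babel: *kipitervo
  kipitervo (rule 1 does not apply)
  kipitervo → kipiterv   [apocope]
  kipiterv → kipiserv   [palatalisation]
  kipiserv → sipiserv   [palatalisation]
  sipiserv → sipisirv   [vowel merger]
  giving Babel sipisirv.
Among the options, 'sipisirv' alone shows every Babel change applied in order.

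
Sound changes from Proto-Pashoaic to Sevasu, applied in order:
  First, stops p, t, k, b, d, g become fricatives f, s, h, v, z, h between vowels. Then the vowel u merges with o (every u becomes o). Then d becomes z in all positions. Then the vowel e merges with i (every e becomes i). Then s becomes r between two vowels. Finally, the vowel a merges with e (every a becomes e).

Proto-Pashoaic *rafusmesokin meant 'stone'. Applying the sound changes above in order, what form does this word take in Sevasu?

Sevasu: *rafusmesokin > rafusmesohin > rafosmesohin > rafosmisohin > rafosmirohin > refosmirohin  (by intervocalic lenition, vowel merger, vowel merger, rhotacism, vowel merger)

refosmirohin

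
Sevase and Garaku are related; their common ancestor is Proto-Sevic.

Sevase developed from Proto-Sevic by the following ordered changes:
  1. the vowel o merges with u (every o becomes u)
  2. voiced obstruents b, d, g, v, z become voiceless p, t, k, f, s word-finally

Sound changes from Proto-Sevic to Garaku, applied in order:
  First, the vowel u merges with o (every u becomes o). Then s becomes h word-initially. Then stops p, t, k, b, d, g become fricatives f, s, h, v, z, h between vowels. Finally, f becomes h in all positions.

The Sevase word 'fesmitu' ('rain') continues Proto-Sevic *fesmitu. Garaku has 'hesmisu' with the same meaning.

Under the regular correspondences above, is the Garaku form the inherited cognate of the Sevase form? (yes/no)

no

Derive the expected Garaku reflex of *fesmitu:
Garaku: *fesmitu > fesmito > fesmiso > hesmiso  (by vowel merger, intervocalic lenition, unconditioned shift)
The regular Garaku reflex would be 'hesmiso', but the attested form is 'hesmisu'. The correspondence is irregular, so they are not cognates (the Garaku form has a different source).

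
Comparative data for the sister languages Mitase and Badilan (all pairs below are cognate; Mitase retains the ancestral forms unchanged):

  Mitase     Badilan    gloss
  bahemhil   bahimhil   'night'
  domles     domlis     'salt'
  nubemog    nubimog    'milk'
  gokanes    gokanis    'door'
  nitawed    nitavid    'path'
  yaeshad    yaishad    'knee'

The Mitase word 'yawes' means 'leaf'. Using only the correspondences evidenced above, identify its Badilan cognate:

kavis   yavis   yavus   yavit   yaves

nitawed ~ nitavid — Mitase w corresponds to Badilan v between vowels (before a front vowel).
domles ~ domlis, gokanes ~ gokanis — Mitase e corresponds to Badilan i after a consonant, before a consonant other than r, m, n, p, b, f, v.
Applying these to Mitase 'yawes':
  yawes → yaves   (w→v between vowels (before a front vowel))
  yaves → yavis   (e→i after a consonant, before a consonant other than r, m, n, p, b, f, v)
So the Badilan cognate is 'yavis'.

yavis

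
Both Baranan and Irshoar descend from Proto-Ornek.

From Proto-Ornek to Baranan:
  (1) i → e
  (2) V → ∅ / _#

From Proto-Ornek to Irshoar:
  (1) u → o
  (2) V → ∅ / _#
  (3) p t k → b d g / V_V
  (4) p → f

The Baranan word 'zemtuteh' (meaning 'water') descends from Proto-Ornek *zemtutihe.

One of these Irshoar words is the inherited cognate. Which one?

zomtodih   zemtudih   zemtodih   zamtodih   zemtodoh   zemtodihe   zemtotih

Irshoar: *zemtutihe
  zemtutihe → zemtotihe   [vowel merger]
  zemtotihe → zemtotih   [apocope]
  zemtotih → zemtodih   [intervocalic voicing]
  zemtodih (rule 4 does not apply)
  giving Irshoar zemtodih.
Only 'zemtodih' matches the regular Irshoar development of *zemtutihe.

zemtodih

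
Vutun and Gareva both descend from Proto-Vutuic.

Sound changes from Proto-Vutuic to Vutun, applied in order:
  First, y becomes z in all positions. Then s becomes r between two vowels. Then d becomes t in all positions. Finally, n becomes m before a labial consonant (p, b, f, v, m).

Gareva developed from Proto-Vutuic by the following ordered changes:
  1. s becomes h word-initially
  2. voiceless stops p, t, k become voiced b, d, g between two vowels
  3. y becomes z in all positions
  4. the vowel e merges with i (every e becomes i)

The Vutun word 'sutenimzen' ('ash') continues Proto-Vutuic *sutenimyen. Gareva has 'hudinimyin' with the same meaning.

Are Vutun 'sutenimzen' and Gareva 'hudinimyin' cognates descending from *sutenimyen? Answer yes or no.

no

Derive the expected Gareva reflex of *sutenimyen:
Gareva: *sutenimyen
  sutenimyen → hutenimyen   [debuccalisation]
  hutenimyen → hudenimyen   [intervocalic voicing]
  hudenimyen → hudenimzen   [unconditioned shift]
  hudenimzen → hudinimzin   [vowel merger]
  giving Gareva hudinimzin.
The regular Gareva reflex would be 'hudinimzin', but the attested form is 'hudinimyin'. The correspondence is irregular, so they are not cognates (the Gareva form has a different source).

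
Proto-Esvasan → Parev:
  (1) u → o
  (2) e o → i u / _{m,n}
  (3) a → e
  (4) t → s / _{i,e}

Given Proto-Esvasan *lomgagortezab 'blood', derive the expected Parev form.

Parev: *lomgagortezab > lumgagortezab > lumgegortezeb > lumgegorsezeb  (by pre-nasal raising, vowel merger, palatalisation)

lumgegorsezeb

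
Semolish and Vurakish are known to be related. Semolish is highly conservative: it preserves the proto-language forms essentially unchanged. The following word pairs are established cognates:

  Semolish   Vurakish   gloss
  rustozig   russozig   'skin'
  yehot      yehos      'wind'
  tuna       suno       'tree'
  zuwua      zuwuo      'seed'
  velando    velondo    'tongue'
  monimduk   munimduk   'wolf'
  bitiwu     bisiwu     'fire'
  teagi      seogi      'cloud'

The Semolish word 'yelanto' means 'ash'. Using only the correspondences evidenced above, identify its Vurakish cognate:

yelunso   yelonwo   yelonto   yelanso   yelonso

yelonso

velando ~ velondo — Semolish a corresponds to Vurakish o after a consonant, before a nasal.
rustozig ~ russozig — Semolish t corresponds to Vurakish s after a consonant, before a back vowel.
Applying these to Semolish 'yelanto':
  yelanto → yelonto   (a→o after a consonant, before a nasal)
  yelonto → yelonso   (t→s after a consonant, before a back vowel)
So the Vurakish cognate is 'yelonso'.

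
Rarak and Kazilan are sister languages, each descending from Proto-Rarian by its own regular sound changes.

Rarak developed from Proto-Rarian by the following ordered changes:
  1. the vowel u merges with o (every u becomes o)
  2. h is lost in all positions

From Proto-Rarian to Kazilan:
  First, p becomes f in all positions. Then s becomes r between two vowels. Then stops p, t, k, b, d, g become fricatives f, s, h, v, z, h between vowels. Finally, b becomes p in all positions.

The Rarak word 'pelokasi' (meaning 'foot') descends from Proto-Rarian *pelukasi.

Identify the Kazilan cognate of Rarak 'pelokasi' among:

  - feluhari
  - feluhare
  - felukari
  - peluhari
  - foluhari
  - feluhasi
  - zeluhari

Kazilan: *pelukasi > felukasi > felukari > feluhari  (by unconditioned shift, rhotacism, intervocalic lenition)
The other candidates each miss or misapply at least one Kazilan change.

feluhari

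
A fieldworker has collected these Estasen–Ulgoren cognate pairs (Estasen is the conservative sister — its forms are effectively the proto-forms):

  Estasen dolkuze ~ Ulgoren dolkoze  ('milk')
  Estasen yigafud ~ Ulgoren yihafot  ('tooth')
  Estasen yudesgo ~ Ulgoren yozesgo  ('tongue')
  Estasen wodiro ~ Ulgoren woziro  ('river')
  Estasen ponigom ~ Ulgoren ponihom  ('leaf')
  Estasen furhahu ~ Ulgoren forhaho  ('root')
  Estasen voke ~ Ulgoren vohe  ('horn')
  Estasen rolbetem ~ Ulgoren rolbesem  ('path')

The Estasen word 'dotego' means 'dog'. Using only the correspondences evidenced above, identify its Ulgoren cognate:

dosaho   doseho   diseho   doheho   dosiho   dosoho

doseho

rolbetem ~ rolbesem — Estasen t corresponds to Ulgoren s between vowels (before a front vowel).
ponigom ~ ponihom — Estasen g corresponds to Ulgoren h between vowels (before a back vowel).
Applying these to Estasen 'dotego':
  dotego → dosego   (t→s between vowels (before a front vowel))
  dosego → doseho   (g→h between vowels (before a back vowel))
So the Ulgoren cognate is 'doseho'.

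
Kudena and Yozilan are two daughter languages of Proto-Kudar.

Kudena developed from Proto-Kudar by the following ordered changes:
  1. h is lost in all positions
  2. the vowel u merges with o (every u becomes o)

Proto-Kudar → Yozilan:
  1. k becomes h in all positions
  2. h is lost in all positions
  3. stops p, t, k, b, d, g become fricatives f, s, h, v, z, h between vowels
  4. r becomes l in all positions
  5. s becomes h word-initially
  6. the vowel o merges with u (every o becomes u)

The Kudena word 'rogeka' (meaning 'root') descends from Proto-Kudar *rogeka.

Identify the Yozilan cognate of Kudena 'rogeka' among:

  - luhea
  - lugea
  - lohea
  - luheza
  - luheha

Yozilan: start from *rogeka.
  rule 1 (unconditioned shift): rogeka → rogeha
  rule 2 (h-loss): rogeha → rogea
  rule 3 (intervocalic lenition): rogea → rohea
  rule 4 (unconditioned shift): rohea → lohea
  rule 5: no change — lohea
  rule 6 (vowel merger): lohea → luhea
  ⇒ Yozilan luhea
Among the options, 'luhea' alone shows every Yozilan change applied in order.

luhea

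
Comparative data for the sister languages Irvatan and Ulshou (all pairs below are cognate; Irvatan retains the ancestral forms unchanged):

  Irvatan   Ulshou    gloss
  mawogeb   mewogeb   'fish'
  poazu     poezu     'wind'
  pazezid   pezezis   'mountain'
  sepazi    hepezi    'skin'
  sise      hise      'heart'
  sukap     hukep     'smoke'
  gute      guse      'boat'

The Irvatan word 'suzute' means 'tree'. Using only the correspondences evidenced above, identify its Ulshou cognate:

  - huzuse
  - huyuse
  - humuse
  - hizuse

huzuse

sukap ~ hukep — Irvatan s corresponds to Ulshou h word-initially before a back vowel.
gute ~ guse — Irvatan t corresponds to Ulshou s between vowels (before a front vowel).
Applying these to Irvatan 'suzute':
  suzute → huzute   (s→h word-initially before a back vowel)
  huzute → huzuse   (t→s between vowels (before a front vowel))
So the Ulshou cognate is 'huzuse'.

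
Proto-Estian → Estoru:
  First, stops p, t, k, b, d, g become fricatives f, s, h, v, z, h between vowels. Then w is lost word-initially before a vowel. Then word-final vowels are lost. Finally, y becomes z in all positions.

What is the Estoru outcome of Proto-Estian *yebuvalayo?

zevuvalaz

Estoru: *yebuvalayo
  yebuvalayo → yevuvalayo   [intervocalic lenition]
  yevuvalayo (rule 2 does not apply)
  yevuvalayo → yevuvalay   [apocope]
  yevuvalay → zevuvalaz   [unconditioned shift]
  giving Estoru zevuvalaz.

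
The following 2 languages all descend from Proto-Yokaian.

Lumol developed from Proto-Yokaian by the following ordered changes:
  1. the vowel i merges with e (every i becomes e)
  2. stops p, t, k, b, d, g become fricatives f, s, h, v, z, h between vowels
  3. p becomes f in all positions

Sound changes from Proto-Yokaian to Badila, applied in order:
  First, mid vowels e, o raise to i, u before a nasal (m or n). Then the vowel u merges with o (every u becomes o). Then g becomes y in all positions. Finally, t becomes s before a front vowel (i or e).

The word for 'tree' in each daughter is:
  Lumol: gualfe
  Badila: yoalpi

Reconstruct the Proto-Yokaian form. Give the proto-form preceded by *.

Position 5: Lumol has f, Badila has p. Badila preserves p here (none of its changes turn any other segment into p), so the proto-segment is *p.
Position 1: Lumol has g, Badila has y. Lumol preserves g here (none of its changes turn any other segment into g), so the proto-segment is *g.
Position 6: Lumol has e, Badila has i. Taking the neighbouring segments as reconstructed: Lumol e could go back to *e or *i; Badila i can only go back to *i — the one source consistent with every daughter is *i.
This points to *gualpi. Verify forward in each daughter:
Lumol: *gualpi > gualpe > gualfe  (by vowel merger, unconditioned shift)
Badila: *gualpi > goalpi > yoalpi  (by vowel merger, unconditioned shift)
*gualpi is the unique common source.

*gualpi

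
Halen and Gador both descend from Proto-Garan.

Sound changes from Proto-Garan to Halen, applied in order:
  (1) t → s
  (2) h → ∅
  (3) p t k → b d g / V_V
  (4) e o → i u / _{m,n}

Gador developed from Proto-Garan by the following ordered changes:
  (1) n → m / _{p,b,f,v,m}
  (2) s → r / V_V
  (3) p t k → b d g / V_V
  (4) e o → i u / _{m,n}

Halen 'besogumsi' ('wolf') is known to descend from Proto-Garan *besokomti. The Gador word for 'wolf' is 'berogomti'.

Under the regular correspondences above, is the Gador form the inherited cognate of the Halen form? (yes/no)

no

Derive the expected Gador reflex of *besokomti:
Gador: *besokomti
  besokomti (rule 1 does not apply)
  besokomti → berokomti   [rhotacism]
  berokomti → berogomti   [intervocalic voicing]
  berogomti → berogumti   [pre-nasal raising]
  giving Gador berogumti.
The regular Gador reflex would be 'berogumti', but the attested form is 'berogomti'. The correspondence is irregular, so they are not cognates (the Gador form has a different source).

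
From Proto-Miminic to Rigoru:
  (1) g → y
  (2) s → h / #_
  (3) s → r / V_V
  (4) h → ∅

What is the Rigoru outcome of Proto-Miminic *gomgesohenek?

yomyeroenek

Rigoru: start from *gomgesohenek.
  rule 1 (unconditioned shift): gomgesohenek → yomyesohenek
  rule 2: no change — yomyesohenek
  rule 3 (rhotacism): yomyesohenek → yomyerohenek
  rule 4 (h-loss): yomyerohenek → yomyeroenek
  ⇒ Rigoru yomyeroenek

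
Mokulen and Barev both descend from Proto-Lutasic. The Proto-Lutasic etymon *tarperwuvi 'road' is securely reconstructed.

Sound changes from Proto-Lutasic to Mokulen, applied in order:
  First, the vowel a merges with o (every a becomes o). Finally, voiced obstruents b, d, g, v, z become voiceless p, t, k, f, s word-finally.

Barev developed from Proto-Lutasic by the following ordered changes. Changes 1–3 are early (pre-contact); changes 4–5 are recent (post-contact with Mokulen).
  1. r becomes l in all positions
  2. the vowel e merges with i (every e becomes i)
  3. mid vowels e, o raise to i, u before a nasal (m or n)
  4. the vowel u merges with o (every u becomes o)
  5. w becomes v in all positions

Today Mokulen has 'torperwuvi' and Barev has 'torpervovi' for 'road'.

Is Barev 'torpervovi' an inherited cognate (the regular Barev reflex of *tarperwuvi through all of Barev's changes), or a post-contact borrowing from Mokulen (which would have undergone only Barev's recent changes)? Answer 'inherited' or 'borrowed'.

If inherited, *tarperwuvi would pass through all of Barev's changes:
Barev: *tarperwuvi
  tarperwuvi → talpelwuvi   [unconditioned shift]
  talpelwuvi → talpilwuvi   [vowel merger]
  talpilwuvi (rule 3 does not apply)
  talpilwuvi → talpilwovi   [vowel merger]
  talpilwovi → talpilvovi   [unconditioned shift]
  giving Barev talpilvovi.
If borrowed from Mokulen 'torperwuvi' after the early changes, it would undergo only the recent ones:
  rule 4 (vowel merger): torperwuvi → torperwovi
  rule 5 (unconditioned shift): torperwovi → torpervovi
  ⇒ as a loan: torpervovi
Barev 'torpervovi' matches the loan outcome 'torpervovi', not the inherited 'talpilvovi' — it skipped the early Barev changes, so it was borrowed from Mokulen.

borrowed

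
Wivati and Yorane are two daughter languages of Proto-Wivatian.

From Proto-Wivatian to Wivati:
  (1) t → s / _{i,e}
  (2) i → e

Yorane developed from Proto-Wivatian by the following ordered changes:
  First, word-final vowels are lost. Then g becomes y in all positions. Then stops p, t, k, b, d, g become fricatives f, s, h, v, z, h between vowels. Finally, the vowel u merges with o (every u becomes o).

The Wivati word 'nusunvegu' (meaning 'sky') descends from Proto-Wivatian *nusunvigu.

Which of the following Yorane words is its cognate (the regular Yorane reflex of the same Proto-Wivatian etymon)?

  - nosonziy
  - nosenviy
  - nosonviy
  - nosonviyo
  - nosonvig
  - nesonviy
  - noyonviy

Yorane: *nusunvigu > nusunvig > nusunviy > nosonviy  (by apocope, unconditioned shift, vowel merger)
Among the options, 'nosonviy' alone shows every Yorane change applied in order.

nosonviy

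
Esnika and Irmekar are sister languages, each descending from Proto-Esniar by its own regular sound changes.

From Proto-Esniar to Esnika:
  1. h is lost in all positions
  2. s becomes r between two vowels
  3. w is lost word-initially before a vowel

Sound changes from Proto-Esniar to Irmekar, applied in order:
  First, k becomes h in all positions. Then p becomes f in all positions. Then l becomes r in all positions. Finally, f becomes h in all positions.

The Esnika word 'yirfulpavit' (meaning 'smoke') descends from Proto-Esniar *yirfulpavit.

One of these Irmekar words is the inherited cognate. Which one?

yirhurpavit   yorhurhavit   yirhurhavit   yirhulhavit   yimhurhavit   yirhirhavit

Irmekar: *yirfulpavit
  yirfulpavit (rule 1 does not apply)
  yirfulpavit → yirfulfavit   [unconditioned shift]
  yirfulfavit → yirfurfavit   [unconditioned shift]
  yirfurfavit → yirhurhavit   [unconditioned shift]
  giving Irmekar yirhurhavit.

yirhurhavit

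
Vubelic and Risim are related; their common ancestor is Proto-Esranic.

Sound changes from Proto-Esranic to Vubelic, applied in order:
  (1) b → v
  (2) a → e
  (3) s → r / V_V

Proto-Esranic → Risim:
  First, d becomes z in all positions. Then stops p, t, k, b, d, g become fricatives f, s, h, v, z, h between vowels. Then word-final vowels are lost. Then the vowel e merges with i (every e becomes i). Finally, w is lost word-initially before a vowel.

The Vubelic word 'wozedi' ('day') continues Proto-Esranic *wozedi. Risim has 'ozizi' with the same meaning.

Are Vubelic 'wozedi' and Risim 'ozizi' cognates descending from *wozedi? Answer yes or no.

no

Derive the expected Risim reflex of *wozedi:
Risim: *wozedi > wozezi > wozez > woziz > oziz  (by unconditioned shift, apocope, vowel merger, glide loss)
The regular Risim reflex would be 'oziz', but the attested form is 'ozizi'. The correspondence is irregular, so they are not cognates (the Risim form has a different source).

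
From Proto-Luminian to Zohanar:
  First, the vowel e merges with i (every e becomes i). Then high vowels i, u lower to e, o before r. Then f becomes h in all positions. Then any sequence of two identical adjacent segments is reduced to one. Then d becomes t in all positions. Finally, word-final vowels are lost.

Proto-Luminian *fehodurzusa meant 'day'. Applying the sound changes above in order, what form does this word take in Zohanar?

hihotorzus

Zohanar: *fehodurzusa > fihodurzusa > fihodorzusa > hihodorzusa > hihotorzusa > hihotorzus  (by vowel merger, pre-rhotic lowering, unconditioned shift, unconditioned shift, apocope)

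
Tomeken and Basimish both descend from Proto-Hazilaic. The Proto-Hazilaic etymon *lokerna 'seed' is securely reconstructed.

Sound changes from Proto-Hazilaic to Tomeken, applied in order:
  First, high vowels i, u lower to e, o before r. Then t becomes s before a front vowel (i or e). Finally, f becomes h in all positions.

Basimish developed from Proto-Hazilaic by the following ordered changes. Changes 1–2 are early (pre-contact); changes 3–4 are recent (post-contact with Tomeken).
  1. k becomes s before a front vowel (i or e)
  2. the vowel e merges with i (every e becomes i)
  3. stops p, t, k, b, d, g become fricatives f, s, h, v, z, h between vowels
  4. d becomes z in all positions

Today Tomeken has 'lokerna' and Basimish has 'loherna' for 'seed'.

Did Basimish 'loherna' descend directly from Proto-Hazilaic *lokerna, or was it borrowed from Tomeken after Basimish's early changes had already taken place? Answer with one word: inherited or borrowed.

borrowed

If inherited, *lokerna would pass through all of Basimish's changes:
Basimish: *lokerna > loserna > losirna  (by palatalisation, vowel merger)
If borrowed from Tomeken 'lokerna' after the early changes, it would undergo only the recent ones:
  rule 3 (intervocalic lenition): lokerna → loherna
  rule 4 (unconditioned shift): no change (loherna)
  ⇒ as a loan: loherna
Basimish 'loherna' matches the loan outcome 'loherna', not the inherited 'losirna' — it skipped the early Basimish changes, so it was borrowed from Tomeken.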